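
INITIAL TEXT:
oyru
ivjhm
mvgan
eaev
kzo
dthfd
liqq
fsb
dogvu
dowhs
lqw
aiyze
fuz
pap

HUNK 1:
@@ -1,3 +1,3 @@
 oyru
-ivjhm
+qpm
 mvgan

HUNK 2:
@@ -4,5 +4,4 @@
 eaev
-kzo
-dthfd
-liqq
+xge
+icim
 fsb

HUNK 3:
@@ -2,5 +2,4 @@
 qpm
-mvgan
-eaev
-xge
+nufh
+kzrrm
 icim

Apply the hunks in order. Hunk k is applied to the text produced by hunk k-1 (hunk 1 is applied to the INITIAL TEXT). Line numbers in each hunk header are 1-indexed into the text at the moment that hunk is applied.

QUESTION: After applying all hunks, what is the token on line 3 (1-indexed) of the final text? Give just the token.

Hunk 1: at line 1 remove [ivjhm] add [qpm] -> 14 lines: oyru qpm mvgan eaev kzo dthfd liqq fsb dogvu dowhs lqw aiyze fuz pap
Hunk 2: at line 4 remove [kzo,dthfd,liqq] add [xge,icim] -> 13 lines: oyru qpm mvgan eaev xge icim fsb dogvu dowhs lqw aiyze fuz pap
Hunk 3: at line 2 remove [mvgan,eaev,xge] add [nufh,kzrrm] -> 12 lines: oyru qpm nufh kzrrm icim fsb dogvu dowhs lqw aiyze fuz pap
Final line 3: nufh

Answer: nufh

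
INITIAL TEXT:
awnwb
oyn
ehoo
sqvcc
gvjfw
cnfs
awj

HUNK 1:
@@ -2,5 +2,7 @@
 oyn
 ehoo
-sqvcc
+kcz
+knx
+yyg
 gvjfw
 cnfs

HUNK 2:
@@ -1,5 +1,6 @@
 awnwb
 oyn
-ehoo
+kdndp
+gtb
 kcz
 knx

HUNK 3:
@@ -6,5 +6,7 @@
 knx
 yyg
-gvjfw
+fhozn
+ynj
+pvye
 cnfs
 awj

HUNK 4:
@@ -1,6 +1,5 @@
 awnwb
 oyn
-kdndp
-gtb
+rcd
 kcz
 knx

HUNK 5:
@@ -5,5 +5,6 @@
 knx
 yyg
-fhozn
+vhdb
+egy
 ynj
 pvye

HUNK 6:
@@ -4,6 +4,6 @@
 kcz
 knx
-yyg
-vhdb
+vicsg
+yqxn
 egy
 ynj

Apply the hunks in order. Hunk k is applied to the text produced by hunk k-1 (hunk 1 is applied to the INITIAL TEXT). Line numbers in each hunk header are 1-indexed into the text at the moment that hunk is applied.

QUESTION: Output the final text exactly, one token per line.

Answer: awnwb
oyn
rcd
kcz
knx
vicsg
yqxn
egy
ynj
pvye
cnfs
awj

Derivation:
Hunk 1: at line 2 remove [sqvcc] add [kcz,knx,yyg] -> 9 lines: awnwb oyn ehoo kcz knx yyg gvjfw cnfs awj
Hunk 2: at line 1 remove [ehoo] add [kdndp,gtb] -> 10 lines: awnwb oyn kdndp gtb kcz knx yyg gvjfw cnfs awj
Hunk 3: at line 6 remove [gvjfw] add [fhozn,ynj,pvye] -> 12 lines: awnwb oyn kdndp gtb kcz knx yyg fhozn ynj pvye cnfs awj
Hunk 4: at line 1 remove [kdndp,gtb] add [rcd] -> 11 lines: awnwb oyn rcd kcz knx yyg fhozn ynj pvye cnfs awj
Hunk 5: at line 5 remove [fhozn] add [vhdb,egy] -> 12 lines: awnwb oyn rcd kcz knx yyg vhdb egy ynj pvye cnfs awj
Hunk 6: at line 4 remove [yyg,vhdb] add [vicsg,yqxn] -> 12 lines: awnwb oyn rcd kcz knx vicsg yqxn egy ynj pvye cnfs awj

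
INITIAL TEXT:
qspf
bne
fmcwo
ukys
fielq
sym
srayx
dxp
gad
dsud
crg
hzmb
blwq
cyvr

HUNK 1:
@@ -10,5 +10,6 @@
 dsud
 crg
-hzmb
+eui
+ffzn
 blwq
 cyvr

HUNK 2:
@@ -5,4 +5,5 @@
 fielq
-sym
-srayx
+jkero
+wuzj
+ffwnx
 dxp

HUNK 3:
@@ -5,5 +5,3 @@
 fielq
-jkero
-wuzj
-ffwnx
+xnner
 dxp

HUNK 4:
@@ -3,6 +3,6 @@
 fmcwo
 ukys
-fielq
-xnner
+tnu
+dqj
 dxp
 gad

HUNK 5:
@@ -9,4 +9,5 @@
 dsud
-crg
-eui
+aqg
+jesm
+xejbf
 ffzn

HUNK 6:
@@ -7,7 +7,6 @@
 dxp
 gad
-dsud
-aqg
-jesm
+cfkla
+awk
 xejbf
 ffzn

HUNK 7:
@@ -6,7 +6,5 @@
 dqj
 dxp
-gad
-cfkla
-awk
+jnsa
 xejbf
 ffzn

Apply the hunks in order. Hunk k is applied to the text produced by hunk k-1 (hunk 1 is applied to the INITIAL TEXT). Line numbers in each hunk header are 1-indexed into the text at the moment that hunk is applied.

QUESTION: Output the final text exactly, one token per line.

Answer: qspf
bne
fmcwo
ukys
tnu
dqj
dxp
jnsa
xejbf
ffzn
blwq
cyvr

Derivation:
Hunk 1: at line 10 remove [hzmb] add [eui,ffzn] -> 15 lines: qspf bne fmcwo ukys fielq sym srayx dxp gad dsud crg eui ffzn blwq cyvr
Hunk 2: at line 5 remove [sym,srayx] add [jkero,wuzj,ffwnx] -> 16 lines: qspf bne fmcwo ukys fielq jkero wuzj ffwnx dxp gad dsud crg eui ffzn blwq cyvr
Hunk 3: at line 5 remove [jkero,wuzj,ffwnx] add [xnner] -> 14 lines: qspf bne fmcwo ukys fielq xnner dxp gad dsud crg eui ffzn blwq cyvr
Hunk 4: at line 3 remove [fielq,xnner] add [tnu,dqj] -> 14 lines: qspf bne fmcwo ukys tnu dqj dxp gad dsud crg eui ffzn blwq cyvr
Hunk 5: at line 9 remove [crg,eui] add [aqg,jesm,xejbf] -> 15 lines: qspf bne fmcwo ukys tnu dqj dxp gad dsud aqg jesm xejbf ffzn blwq cyvr
Hunk 6: at line 7 remove [dsud,aqg,jesm] add [cfkla,awk] -> 14 lines: qspf bne fmcwo ukys tnu dqj dxp gad cfkla awk xejbf ffzn blwq cyvr
Hunk 7: at line 6 remove [gad,cfkla,awk] add [jnsa] -> 12 lines: qspf bne fmcwo ukys tnu dqj dxp jnsa xejbf ffzn blwq cyvr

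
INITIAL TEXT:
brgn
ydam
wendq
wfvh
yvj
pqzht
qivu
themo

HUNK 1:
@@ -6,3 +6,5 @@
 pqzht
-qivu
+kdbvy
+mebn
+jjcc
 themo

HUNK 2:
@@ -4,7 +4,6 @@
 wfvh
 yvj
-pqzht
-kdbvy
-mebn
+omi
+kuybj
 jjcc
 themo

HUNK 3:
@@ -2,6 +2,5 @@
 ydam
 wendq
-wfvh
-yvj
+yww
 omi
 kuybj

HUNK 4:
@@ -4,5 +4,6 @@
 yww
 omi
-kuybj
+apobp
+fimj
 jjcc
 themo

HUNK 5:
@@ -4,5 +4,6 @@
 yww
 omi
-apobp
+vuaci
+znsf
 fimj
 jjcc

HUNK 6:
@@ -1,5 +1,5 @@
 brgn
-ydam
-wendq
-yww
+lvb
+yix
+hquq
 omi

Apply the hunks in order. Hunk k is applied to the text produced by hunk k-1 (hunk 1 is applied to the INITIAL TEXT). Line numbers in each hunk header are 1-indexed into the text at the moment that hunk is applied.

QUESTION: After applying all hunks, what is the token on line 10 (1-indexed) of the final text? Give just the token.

Answer: themo

Derivation:
Hunk 1: at line 6 remove [qivu] add [kdbvy,mebn,jjcc] -> 10 lines: brgn ydam wendq wfvh yvj pqzht kdbvy mebn jjcc themo
Hunk 2: at line 4 remove [pqzht,kdbvy,mebn] add [omi,kuybj] -> 9 lines: brgn ydam wendq wfvh yvj omi kuybj jjcc themo
Hunk 3: at line 2 remove [wfvh,yvj] add [yww] -> 8 lines: brgn ydam wendq yww omi kuybj jjcc themo
Hunk 4: at line 4 remove [kuybj] add [apobp,fimj] -> 9 lines: brgn ydam wendq yww omi apobp fimj jjcc themo
Hunk 5: at line 4 remove [apobp] add [vuaci,znsf] -> 10 lines: brgn ydam wendq yww omi vuaci znsf fimj jjcc themo
Hunk 6: at line 1 remove [ydam,wendq,yww] add [lvb,yix,hquq] -> 10 lines: brgn lvb yix hquq omi vuaci znsf fimj jjcc themo
Final line 10: themo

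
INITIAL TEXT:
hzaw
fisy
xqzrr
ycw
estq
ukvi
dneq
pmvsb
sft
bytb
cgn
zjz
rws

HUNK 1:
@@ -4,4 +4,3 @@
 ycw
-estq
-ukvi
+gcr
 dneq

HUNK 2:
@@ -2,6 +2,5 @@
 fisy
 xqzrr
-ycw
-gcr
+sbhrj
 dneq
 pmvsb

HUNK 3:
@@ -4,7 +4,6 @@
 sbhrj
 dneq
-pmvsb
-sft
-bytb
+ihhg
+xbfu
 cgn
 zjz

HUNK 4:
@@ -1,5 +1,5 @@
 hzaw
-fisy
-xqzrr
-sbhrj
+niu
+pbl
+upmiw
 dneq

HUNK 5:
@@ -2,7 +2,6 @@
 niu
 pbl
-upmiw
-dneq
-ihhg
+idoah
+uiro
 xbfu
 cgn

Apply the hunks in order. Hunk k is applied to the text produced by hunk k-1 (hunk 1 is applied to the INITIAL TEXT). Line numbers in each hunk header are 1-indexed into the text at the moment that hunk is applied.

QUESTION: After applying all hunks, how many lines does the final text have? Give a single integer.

Answer: 9

Derivation:
Hunk 1: at line 4 remove [estq,ukvi] add [gcr] -> 12 lines: hzaw fisy xqzrr ycw gcr dneq pmvsb sft bytb cgn zjz rws
Hunk 2: at line 2 remove [ycw,gcr] add [sbhrj] -> 11 lines: hzaw fisy xqzrr sbhrj dneq pmvsb sft bytb cgn zjz rws
Hunk 3: at line 4 remove [pmvsb,sft,bytb] add [ihhg,xbfu] -> 10 lines: hzaw fisy xqzrr sbhrj dneq ihhg xbfu cgn zjz rws
Hunk 4: at line 1 remove [fisy,xqzrr,sbhrj] add [niu,pbl,upmiw] -> 10 lines: hzaw niu pbl upmiw dneq ihhg xbfu cgn zjz rws
Hunk 5: at line 2 remove [upmiw,dneq,ihhg] add [idoah,uiro] -> 9 lines: hzaw niu pbl idoah uiro xbfu cgn zjz rws
Final line count: 9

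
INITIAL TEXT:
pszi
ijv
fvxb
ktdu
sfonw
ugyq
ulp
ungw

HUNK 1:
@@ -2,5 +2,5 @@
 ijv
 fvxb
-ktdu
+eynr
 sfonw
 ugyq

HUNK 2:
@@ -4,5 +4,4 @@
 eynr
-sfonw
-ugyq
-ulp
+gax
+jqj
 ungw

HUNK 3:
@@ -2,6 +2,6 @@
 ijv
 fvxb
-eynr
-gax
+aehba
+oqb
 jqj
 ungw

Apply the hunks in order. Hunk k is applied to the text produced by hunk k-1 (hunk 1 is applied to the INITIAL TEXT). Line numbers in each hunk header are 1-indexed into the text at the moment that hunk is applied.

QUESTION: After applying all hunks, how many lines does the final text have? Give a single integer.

Answer: 7

Derivation:
Hunk 1: at line 2 remove [ktdu] add [eynr] -> 8 lines: pszi ijv fvxb eynr sfonw ugyq ulp ungw
Hunk 2: at line 4 remove [sfonw,ugyq,ulp] add [gax,jqj] -> 7 lines: pszi ijv fvxb eynr gax jqj ungw
Hunk 3: at line 2 remove [eynr,gax] add [aehba,oqb] -> 7 lines: pszi ijv fvxb aehba oqb jqj ungw
Final line count: 7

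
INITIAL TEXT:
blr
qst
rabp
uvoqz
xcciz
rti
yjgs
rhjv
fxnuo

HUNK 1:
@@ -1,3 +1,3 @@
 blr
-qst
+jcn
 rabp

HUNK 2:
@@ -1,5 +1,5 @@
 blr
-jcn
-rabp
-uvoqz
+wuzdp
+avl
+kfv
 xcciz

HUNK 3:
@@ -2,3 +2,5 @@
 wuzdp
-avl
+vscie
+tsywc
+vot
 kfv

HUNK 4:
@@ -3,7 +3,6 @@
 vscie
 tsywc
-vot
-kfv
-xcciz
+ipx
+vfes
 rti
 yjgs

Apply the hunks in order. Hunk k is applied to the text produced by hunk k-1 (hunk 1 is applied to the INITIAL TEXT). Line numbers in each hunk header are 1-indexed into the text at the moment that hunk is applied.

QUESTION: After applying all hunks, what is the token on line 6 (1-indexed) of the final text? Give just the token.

Answer: vfes

Derivation:
Hunk 1: at line 1 remove [qst] add [jcn] -> 9 lines: blr jcn rabp uvoqz xcciz rti yjgs rhjv fxnuo
Hunk 2: at line 1 remove [jcn,rabp,uvoqz] add [wuzdp,avl,kfv] -> 9 lines: blr wuzdp avl kfv xcciz rti yjgs rhjv fxnuo
Hunk 3: at line 2 remove [avl] add [vscie,tsywc,vot] -> 11 lines: blr wuzdp vscie tsywc vot kfv xcciz rti yjgs rhjv fxnuo
Hunk 4: at line 3 remove [vot,kfv,xcciz] add [ipx,vfes] -> 10 lines: blr wuzdp vscie tsywc ipx vfes rti yjgs rhjv fxnuo
Final line 6: vfes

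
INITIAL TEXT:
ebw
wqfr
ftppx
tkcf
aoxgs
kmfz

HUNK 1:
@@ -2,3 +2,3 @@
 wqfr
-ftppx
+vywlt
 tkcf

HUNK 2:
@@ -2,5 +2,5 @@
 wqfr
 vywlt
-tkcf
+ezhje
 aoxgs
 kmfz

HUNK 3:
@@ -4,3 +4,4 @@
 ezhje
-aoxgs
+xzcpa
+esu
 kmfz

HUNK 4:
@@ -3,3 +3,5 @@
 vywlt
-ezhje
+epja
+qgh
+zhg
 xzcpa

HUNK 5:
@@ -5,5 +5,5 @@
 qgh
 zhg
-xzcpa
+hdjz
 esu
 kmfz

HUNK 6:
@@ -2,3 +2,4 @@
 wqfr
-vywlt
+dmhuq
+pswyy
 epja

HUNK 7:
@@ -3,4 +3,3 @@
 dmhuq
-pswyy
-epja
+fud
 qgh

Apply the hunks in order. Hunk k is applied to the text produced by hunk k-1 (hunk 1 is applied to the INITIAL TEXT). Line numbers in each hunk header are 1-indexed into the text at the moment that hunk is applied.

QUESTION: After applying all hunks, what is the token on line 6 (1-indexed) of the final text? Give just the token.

Answer: zhg

Derivation:
Hunk 1: at line 2 remove [ftppx] add [vywlt] -> 6 lines: ebw wqfr vywlt tkcf aoxgs kmfz
Hunk 2: at line 2 remove [tkcf] add [ezhje] -> 6 lines: ebw wqfr vywlt ezhje aoxgs kmfz
Hunk 3: at line 4 remove [aoxgs] add [xzcpa,esu] -> 7 lines: ebw wqfr vywlt ezhje xzcpa esu kmfz
Hunk 4: at line 3 remove [ezhje] add [epja,qgh,zhg] -> 9 lines: ebw wqfr vywlt epja qgh zhg xzcpa esu kmfz
Hunk 5: at line 5 remove [xzcpa] add [hdjz] -> 9 lines: ebw wqfr vywlt epja qgh zhg hdjz esu kmfz
Hunk 6: at line 2 remove [vywlt] add [dmhuq,pswyy] -> 10 lines: ebw wqfr dmhuq pswyy epja qgh zhg hdjz esu kmfz
Hunk 7: at line 3 remove [pswyy,epja] add [fud] -> 9 lines: ebw wqfr dmhuq fud qgh zhg hdjz esu kmfz
Final line 6: zhg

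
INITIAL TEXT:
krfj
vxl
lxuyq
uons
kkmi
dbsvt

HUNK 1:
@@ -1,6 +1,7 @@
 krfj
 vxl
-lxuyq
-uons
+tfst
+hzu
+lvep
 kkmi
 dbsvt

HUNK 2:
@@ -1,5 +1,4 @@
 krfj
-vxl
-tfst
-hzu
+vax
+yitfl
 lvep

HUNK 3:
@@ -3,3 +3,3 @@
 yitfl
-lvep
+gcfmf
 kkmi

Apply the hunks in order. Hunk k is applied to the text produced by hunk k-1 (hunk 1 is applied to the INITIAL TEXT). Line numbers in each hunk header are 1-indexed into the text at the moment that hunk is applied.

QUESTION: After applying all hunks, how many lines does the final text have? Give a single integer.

Answer: 6

Derivation:
Hunk 1: at line 1 remove [lxuyq,uons] add [tfst,hzu,lvep] -> 7 lines: krfj vxl tfst hzu lvep kkmi dbsvt
Hunk 2: at line 1 remove [vxl,tfst,hzu] add [vax,yitfl] -> 6 lines: krfj vax yitfl lvep kkmi dbsvt
Hunk 3: at line 3 remove [lvep] add [gcfmf] -> 6 lines: krfj vax yitfl gcfmf kkmi dbsvt
Final line count: 6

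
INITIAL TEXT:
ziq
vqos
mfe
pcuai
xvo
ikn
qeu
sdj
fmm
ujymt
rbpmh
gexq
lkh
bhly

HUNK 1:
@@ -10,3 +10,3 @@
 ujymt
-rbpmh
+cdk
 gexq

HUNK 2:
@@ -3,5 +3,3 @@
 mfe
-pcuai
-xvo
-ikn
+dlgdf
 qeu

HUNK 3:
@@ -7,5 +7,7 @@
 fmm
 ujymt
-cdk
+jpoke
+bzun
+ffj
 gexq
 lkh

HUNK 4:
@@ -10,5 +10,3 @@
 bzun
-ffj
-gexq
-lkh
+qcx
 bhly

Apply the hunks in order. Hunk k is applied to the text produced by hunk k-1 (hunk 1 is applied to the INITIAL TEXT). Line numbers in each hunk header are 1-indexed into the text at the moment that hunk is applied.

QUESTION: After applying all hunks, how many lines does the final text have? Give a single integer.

Hunk 1: at line 10 remove [rbpmh] add [cdk] -> 14 lines: ziq vqos mfe pcuai xvo ikn qeu sdj fmm ujymt cdk gexq lkh bhly
Hunk 2: at line 3 remove [pcuai,xvo,ikn] add [dlgdf] -> 12 lines: ziq vqos mfe dlgdf qeu sdj fmm ujymt cdk gexq lkh bhly
Hunk 3: at line 7 remove [cdk] add [jpoke,bzun,ffj] -> 14 lines: ziq vqos mfe dlgdf qeu sdj fmm ujymt jpoke bzun ffj gexq lkh bhly
Hunk 4: at line 10 remove [ffj,gexq,lkh] add [qcx] -> 12 lines: ziq vqos mfe dlgdf qeu sdj fmm ujymt jpoke bzun qcx bhly
Final line count: 12

Answer: 12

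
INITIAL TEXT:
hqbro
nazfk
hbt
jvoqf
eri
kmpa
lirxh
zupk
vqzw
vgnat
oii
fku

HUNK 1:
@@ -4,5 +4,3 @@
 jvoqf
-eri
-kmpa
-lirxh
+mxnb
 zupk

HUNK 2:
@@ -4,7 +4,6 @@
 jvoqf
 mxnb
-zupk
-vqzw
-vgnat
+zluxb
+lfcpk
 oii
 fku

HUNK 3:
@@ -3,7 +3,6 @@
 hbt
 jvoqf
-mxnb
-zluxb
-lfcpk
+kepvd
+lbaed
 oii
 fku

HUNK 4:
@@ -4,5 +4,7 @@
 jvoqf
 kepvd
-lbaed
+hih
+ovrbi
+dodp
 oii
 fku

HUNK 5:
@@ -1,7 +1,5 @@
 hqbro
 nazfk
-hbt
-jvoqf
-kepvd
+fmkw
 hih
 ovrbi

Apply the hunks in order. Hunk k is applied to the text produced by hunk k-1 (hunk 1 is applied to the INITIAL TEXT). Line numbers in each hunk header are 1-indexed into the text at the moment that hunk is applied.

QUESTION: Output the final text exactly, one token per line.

Answer: hqbro
nazfk
fmkw
hih
ovrbi
dodp
oii
fku

Derivation:
Hunk 1: at line 4 remove [eri,kmpa,lirxh] add [mxnb] -> 10 lines: hqbro nazfk hbt jvoqf mxnb zupk vqzw vgnat oii fku
Hunk 2: at line 4 remove [zupk,vqzw,vgnat] add [zluxb,lfcpk] -> 9 lines: hqbro nazfk hbt jvoqf mxnb zluxb lfcpk oii fku
Hunk 3: at line 3 remove [mxnb,zluxb,lfcpk] add [kepvd,lbaed] -> 8 lines: hqbro nazfk hbt jvoqf kepvd lbaed oii fku
Hunk 4: at line 4 remove [lbaed] add [hih,ovrbi,dodp] -> 10 lines: hqbro nazfk hbt jvoqf kepvd hih ovrbi dodp oii fku
Hunk 5: at line 1 remove [hbt,jvoqf,kepvd] add [fmkw] -> 8 lines: hqbro nazfk fmkw hih ovrbi dodp oii fku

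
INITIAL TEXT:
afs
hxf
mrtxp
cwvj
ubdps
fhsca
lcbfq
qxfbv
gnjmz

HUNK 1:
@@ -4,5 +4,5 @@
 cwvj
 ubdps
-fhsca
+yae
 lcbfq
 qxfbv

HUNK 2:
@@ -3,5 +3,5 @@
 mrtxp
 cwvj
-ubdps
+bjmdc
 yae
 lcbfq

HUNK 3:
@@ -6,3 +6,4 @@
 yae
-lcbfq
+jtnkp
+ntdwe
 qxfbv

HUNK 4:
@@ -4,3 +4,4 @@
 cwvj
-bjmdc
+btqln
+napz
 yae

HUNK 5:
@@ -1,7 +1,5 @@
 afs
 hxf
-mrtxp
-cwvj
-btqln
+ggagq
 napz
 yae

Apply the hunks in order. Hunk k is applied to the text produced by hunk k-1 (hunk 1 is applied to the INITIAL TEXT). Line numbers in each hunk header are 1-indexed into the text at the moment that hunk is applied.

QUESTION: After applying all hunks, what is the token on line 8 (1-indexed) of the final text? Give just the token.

Answer: qxfbv

Derivation:
Hunk 1: at line 4 remove [fhsca] add [yae] -> 9 lines: afs hxf mrtxp cwvj ubdps yae lcbfq qxfbv gnjmz
Hunk 2: at line 3 remove [ubdps] add [bjmdc] -> 9 lines: afs hxf mrtxp cwvj bjmdc yae lcbfq qxfbv gnjmz
Hunk 3: at line 6 remove [lcbfq] add [jtnkp,ntdwe] -> 10 lines: afs hxf mrtxp cwvj bjmdc yae jtnkp ntdwe qxfbv gnjmz
Hunk 4: at line 4 remove [bjmdc] add [btqln,napz] -> 11 lines: afs hxf mrtxp cwvj btqln napz yae jtnkp ntdwe qxfbv gnjmz
Hunk 5: at line 1 remove [mrtxp,cwvj,btqln] add [ggagq] -> 9 lines: afs hxf ggagq napz yae jtnkp ntdwe qxfbv gnjmz
Final line 8: qxfbv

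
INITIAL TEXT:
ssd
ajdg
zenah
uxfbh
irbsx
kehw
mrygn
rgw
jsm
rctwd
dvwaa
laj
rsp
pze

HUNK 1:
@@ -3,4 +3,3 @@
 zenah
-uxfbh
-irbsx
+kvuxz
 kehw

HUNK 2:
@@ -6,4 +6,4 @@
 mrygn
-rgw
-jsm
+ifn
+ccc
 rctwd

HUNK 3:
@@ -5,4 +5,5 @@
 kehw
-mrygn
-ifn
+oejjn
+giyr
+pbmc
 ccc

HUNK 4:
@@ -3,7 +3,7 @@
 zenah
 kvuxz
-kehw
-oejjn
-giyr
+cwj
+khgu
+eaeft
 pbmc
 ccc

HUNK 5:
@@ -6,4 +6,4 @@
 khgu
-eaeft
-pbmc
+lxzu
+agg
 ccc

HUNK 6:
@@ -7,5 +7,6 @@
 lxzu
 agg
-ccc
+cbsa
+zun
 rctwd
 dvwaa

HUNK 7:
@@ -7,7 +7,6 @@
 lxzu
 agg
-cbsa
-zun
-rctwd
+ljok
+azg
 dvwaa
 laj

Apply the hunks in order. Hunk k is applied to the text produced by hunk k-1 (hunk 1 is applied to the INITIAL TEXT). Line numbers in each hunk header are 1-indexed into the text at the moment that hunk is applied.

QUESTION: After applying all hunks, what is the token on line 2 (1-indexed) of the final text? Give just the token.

Hunk 1: at line 3 remove [uxfbh,irbsx] add [kvuxz] -> 13 lines: ssd ajdg zenah kvuxz kehw mrygn rgw jsm rctwd dvwaa laj rsp pze
Hunk 2: at line 6 remove [rgw,jsm] add [ifn,ccc] -> 13 lines: ssd ajdg zenah kvuxz kehw mrygn ifn ccc rctwd dvwaa laj rsp pze
Hunk 3: at line 5 remove [mrygn,ifn] add [oejjn,giyr,pbmc] -> 14 lines: ssd ajdg zenah kvuxz kehw oejjn giyr pbmc ccc rctwd dvwaa laj rsp pze
Hunk 4: at line 3 remove [kehw,oejjn,giyr] add [cwj,khgu,eaeft] -> 14 lines: ssd ajdg zenah kvuxz cwj khgu eaeft pbmc ccc rctwd dvwaa laj rsp pze
Hunk 5: at line 6 remove [eaeft,pbmc] add [lxzu,agg] -> 14 lines: ssd ajdg zenah kvuxz cwj khgu lxzu agg ccc rctwd dvwaa laj rsp pze
Hunk 6: at line 7 remove [ccc] add [cbsa,zun] -> 15 lines: ssd ajdg zenah kvuxz cwj khgu lxzu agg cbsa zun rctwd dvwaa laj rsp pze
Hunk 7: at line 7 remove [cbsa,zun,rctwd] add [ljok,azg] -> 14 lines: ssd ajdg zenah kvuxz cwj khgu lxzu agg ljok azg dvwaa laj rsp pze
Final line 2: ajdg

Answer: ajdg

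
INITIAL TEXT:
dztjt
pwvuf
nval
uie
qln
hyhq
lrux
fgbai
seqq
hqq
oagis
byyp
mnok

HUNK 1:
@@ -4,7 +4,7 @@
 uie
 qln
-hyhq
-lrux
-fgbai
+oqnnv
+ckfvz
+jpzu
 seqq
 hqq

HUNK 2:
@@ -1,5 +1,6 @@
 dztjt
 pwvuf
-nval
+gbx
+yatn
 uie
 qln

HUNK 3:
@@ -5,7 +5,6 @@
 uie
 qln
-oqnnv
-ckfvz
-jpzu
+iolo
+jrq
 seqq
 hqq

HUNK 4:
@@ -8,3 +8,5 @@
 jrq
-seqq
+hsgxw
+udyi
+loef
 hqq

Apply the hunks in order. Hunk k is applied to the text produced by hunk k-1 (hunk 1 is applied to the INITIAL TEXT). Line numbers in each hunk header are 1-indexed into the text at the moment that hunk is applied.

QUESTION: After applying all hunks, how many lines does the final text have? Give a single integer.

Answer: 15

Derivation:
Hunk 1: at line 4 remove [hyhq,lrux,fgbai] add [oqnnv,ckfvz,jpzu] -> 13 lines: dztjt pwvuf nval uie qln oqnnv ckfvz jpzu seqq hqq oagis byyp mnok
Hunk 2: at line 1 remove [nval] add [gbx,yatn] -> 14 lines: dztjt pwvuf gbx yatn uie qln oqnnv ckfvz jpzu seqq hqq oagis byyp mnok
Hunk 3: at line 5 remove [oqnnv,ckfvz,jpzu] add [iolo,jrq] -> 13 lines: dztjt pwvuf gbx yatn uie qln iolo jrq seqq hqq oagis byyp mnok
Hunk 4: at line 8 remove [seqq] add [hsgxw,udyi,loef] -> 15 lines: dztjt pwvuf gbx yatn uie qln iolo jrq hsgxw udyi loef hqq oagis byyp mnok
Final line count: 15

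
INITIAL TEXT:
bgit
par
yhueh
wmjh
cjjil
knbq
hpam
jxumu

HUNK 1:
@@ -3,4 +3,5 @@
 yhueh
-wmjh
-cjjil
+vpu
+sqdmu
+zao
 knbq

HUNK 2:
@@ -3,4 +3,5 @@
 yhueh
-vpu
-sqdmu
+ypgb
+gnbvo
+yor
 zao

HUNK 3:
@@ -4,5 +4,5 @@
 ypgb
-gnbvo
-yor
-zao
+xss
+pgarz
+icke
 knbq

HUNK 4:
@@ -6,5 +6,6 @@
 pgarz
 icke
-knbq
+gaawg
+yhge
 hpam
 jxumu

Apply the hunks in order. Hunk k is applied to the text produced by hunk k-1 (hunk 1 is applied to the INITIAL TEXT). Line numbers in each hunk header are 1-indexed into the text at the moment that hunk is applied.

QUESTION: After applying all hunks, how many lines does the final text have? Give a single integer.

Answer: 11

Derivation:
Hunk 1: at line 3 remove [wmjh,cjjil] add [vpu,sqdmu,zao] -> 9 lines: bgit par yhueh vpu sqdmu zao knbq hpam jxumu
Hunk 2: at line 3 remove [vpu,sqdmu] add [ypgb,gnbvo,yor] -> 10 lines: bgit par yhueh ypgb gnbvo yor zao knbq hpam jxumu
Hunk 3: at line 4 remove [gnbvo,yor,zao] add [xss,pgarz,icke] -> 10 lines: bgit par yhueh ypgb xss pgarz icke knbq hpam jxumu
Hunk 4: at line 6 remove [knbq] add [gaawg,yhge] -> 11 lines: bgit par yhueh ypgb xss pgarz icke gaawg yhge hpam jxumu
Final line count: 11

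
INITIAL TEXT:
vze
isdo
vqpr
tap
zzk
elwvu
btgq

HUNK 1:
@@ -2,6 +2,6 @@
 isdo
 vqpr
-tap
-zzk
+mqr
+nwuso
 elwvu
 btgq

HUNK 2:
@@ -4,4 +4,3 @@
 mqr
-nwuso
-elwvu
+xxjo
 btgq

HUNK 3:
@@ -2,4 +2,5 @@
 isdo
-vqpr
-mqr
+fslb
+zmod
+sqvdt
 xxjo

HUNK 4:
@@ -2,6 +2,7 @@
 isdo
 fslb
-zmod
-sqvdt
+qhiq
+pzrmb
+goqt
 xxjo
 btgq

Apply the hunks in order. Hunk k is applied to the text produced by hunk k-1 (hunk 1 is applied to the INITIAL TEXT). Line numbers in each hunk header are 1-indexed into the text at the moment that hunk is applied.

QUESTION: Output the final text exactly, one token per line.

Answer: vze
isdo
fslb
qhiq
pzrmb
goqt
xxjo
btgq

Derivation:
Hunk 1: at line 2 remove [tap,zzk] add [mqr,nwuso] -> 7 lines: vze isdo vqpr mqr nwuso elwvu btgq
Hunk 2: at line 4 remove [nwuso,elwvu] add [xxjo] -> 6 lines: vze isdo vqpr mqr xxjo btgq
Hunk 3: at line 2 remove [vqpr,mqr] add [fslb,zmod,sqvdt] -> 7 lines: vze isdo fslb zmod sqvdt xxjo btgq
Hunk 4: at line 2 remove [zmod,sqvdt] add [qhiq,pzrmb,goqt] -> 8 lines: vze isdo fslb qhiq pzrmb goqt xxjo btgq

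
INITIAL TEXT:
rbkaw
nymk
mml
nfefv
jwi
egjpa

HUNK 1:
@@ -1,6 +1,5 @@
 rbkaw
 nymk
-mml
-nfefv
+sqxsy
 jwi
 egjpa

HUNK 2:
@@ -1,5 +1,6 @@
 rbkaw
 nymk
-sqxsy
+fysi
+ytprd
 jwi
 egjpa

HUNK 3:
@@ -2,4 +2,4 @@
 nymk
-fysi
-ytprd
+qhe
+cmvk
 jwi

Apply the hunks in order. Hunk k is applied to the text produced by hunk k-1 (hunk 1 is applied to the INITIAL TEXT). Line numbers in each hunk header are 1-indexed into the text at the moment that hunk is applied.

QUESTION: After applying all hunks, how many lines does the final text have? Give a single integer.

Answer: 6

Derivation:
Hunk 1: at line 1 remove [mml,nfefv] add [sqxsy] -> 5 lines: rbkaw nymk sqxsy jwi egjpa
Hunk 2: at line 1 remove [sqxsy] add [fysi,ytprd] -> 6 lines: rbkaw nymk fysi ytprd jwi egjpa
Hunk 3: at line 2 remove [fysi,ytprd] add [qhe,cmvk] -> 6 lines: rbkaw nymk qhe cmvk jwi egjpa
Final line count: 6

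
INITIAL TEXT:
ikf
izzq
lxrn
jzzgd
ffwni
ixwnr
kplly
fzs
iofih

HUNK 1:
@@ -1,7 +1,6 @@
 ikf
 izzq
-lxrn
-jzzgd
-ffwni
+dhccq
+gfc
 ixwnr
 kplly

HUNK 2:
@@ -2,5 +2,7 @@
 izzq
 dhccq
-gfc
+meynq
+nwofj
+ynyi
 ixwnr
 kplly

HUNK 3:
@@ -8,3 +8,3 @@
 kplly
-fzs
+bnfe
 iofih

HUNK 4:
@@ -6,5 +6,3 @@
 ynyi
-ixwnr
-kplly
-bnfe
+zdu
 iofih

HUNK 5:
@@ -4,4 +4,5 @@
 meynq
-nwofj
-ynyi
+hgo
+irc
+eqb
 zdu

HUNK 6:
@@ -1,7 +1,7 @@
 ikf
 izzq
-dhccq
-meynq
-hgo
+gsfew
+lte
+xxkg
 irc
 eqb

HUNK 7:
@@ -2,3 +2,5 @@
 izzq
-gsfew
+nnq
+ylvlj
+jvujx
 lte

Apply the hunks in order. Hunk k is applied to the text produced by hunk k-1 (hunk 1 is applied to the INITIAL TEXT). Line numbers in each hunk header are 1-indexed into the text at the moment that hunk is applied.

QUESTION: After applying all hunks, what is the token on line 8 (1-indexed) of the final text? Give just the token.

Answer: irc

Derivation:
Hunk 1: at line 1 remove [lxrn,jzzgd,ffwni] add [dhccq,gfc] -> 8 lines: ikf izzq dhccq gfc ixwnr kplly fzs iofih
Hunk 2: at line 2 remove [gfc] add [meynq,nwofj,ynyi] -> 10 lines: ikf izzq dhccq meynq nwofj ynyi ixwnr kplly fzs iofih
Hunk 3: at line 8 remove [fzs] add [bnfe] -> 10 lines: ikf izzq dhccq meynq nwofj ynyi ixwnr kplly bnfe iofih
Hunk 4: at line 6 remove [ixwnr,kplly,bnfe] add [zdu] -> 8 lines: ikf izzq dhccq meynq nwofj ynyi zdu iofih
Hunk 5: at line 4 remove [nwofj,ynyi] add [hgo,irc,eqb] -> 9 lines: ikf izzq dhccq meynq hgo irc eqb zdu iofih
Hunk 6: at line 1 remove [dhccq,meynq,hgo] add [gsfew,lte,xxkg] -> 9 lines: ikf izzq gsfew lte xxkg irc eqb zdu iofih
Hunk 7: at line 2 remove [gsfew] add [nnq,ylvlj,jvujx] -> 11 lines: ikf izzq nnq ylvlj jvujx lte xxkg irc eqb zdu iofih
Final line 8: irc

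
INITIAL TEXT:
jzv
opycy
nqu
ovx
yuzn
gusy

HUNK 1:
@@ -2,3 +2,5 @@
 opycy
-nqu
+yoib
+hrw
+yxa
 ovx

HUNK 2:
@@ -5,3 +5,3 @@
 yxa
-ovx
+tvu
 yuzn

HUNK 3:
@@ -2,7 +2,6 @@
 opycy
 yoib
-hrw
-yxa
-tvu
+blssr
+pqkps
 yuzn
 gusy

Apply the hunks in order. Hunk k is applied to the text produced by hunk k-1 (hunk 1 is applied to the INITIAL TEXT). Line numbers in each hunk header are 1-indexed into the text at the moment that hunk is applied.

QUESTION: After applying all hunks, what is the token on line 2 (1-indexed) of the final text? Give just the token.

Answer: opycy

Derivation:
Hunk 1: at line 2 remove [nqu] add [yoib,hrw,yxa] -> 8 lines: jzv opycy yoib hrw yxa ovx yuzn gusy
Hunk 2: at line 5 remove [ovx] add [tvu] -> 8 lines: jzv opycy yoib hrw yxa tvu yuzn gusy
Hunk 3: at line 2 remove [hrw,yxa,tvu] add [blssr,pqkps] -> 7 lines: jzv opycy yoib blssr pqkps yuzn gusy
Final line 2: opycy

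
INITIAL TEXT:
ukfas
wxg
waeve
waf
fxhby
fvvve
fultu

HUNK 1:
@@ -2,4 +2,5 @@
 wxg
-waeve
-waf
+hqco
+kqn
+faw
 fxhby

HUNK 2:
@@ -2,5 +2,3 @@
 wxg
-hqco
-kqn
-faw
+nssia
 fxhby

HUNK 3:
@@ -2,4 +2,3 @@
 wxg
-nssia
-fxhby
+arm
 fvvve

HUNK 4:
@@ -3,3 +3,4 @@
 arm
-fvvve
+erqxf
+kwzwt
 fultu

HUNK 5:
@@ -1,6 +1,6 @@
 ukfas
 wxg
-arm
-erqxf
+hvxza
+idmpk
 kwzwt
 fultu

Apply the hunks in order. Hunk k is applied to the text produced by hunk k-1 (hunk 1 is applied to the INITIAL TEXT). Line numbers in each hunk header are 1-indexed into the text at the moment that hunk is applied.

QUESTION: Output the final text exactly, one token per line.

Answer: ukfas
wxg
hvxza
idmpk
kwzwt
fultu

Derivation:
Hunk 1: at line 2 remove [waeve,waf] add [hqco,kqn,faw] -> 8 lines: ukfas wxg hqco kqn faw fxhby fvvve fultu
Hunk 2: at line 2 remove [hqco,kqn,faw] add [nssia] -> 6 lines: ukfas wxg nssia fxhby fvvve fultu
Hunk 3: at line 2 remove [nssia,fxhby] add [arm] -> 5 lines: ukfas wxg arm fvvve fultu
Hunk 4: at line 3 remove [fvvve] add [erqxf,kwzwt] -> 6 lines: ukfas wxg arm erqxf kwzwt fultu
Hunk 5: at line 1 remove [arm,erqxf] add [hvxza,idmpk] -> 6 lines: ukfas wxg hvxza idmpk kwzwt fultu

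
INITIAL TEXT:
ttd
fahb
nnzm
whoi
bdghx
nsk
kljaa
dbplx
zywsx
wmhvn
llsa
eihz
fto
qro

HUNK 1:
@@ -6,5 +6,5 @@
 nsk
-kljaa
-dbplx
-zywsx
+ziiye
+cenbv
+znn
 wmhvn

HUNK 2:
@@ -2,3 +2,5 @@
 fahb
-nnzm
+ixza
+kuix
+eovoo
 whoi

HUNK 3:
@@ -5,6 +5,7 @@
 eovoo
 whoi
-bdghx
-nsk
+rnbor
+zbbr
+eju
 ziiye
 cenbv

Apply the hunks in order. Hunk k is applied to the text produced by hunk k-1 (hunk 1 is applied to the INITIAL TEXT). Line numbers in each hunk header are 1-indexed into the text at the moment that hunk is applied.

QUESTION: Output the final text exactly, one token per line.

Hunk 1: at line 6 remove [kljaa,dbplx,zywsx] add [ziiye,cenbv,znn] -> 14 lines: ttd fahb nnzm whoi bdghx nsk ziiye cenbv znn wmhvn llsa eihz fto qro
Hunk 2: at line 2 remove [nnzm] add [ixza,kuix,eovoo] -> 16 lines: ttd fahb ixza kuix eovoo whoi bdghx nsk ziiye cenbv znn wmhvn llsa eihz fto qro
Hunk 3: at line 5 remove [bdghx,nsk] add [rnbor,zbbr,eju] -> 17 lines: ttd fahb ixza kuix eovoo whoi rnbor zbbr eju ziiye cenbv znn wmhvn llsa eihz fto qro

Answer: ttd
fahb
ixza
kuix
eovoo
whoi
rnbor
zbbr
eju
ziiye
cenbv
znn
wmhvn
llsa
eihz
fto
qro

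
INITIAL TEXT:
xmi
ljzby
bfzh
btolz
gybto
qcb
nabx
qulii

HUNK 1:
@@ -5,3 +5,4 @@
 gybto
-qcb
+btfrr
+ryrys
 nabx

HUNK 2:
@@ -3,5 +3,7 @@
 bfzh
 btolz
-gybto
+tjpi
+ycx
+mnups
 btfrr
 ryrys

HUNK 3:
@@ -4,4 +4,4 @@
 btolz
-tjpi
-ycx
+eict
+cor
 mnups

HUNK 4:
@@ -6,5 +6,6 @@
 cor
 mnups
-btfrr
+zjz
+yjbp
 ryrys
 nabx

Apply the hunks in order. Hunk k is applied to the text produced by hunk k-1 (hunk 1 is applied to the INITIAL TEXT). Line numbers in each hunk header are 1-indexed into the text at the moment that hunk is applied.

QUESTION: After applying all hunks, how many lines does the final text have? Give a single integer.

Answer: 12

Derivation:
Hunk 1: at line 5 remove [qcb] add [btfrr,ryrys] -> 9 lines: xmi ljzby bfzh btolz gybto btfrr ryrys nabx qulii
Hunk 2: at line 3 remove [gybto] add [tjpi,ycx,mnups] -> 11 lines: xmi ljzby bfzh btolz tjpi ycx mnups btfrr ryrys nabx qulii
Hunk 3: at line 4 remove [tjpi,ycx] add [eict,cor] -> 11 lines: xmi ljzby bfzh btolz eict cor mnups btfrr ryrys nabx qulii
Hunk 4: at line 6 remove [btfrr] add [zjz,yjbp] -> 12 lines: xmi ljzby bfzh btolz eict cor mnups zjz yjbp ryrys nabx qulii
Final line count: 12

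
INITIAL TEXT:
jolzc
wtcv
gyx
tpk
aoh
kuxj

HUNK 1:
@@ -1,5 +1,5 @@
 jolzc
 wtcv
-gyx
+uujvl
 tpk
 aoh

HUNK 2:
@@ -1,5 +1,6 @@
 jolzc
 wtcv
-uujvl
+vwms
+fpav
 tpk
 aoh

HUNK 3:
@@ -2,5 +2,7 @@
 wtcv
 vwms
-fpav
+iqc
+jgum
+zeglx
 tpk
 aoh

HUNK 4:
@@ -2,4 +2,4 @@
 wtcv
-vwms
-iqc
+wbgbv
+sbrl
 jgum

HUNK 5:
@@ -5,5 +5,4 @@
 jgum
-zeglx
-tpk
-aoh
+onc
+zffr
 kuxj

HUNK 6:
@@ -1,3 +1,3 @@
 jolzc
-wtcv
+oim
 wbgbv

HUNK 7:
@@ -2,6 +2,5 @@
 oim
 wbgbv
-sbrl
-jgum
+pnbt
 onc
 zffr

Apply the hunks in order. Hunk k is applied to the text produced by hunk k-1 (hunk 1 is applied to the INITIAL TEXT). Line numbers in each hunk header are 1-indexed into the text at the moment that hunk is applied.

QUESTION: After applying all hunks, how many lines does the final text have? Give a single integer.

Hunk 1: at line 1 remove [gyx] add [uujvl] -> 6 lines: jolzc wtcv uujvl tpk aoh kuxj
Hunk 2: at line 1 remove [uujvl] add [vwms,fpav] -> 7 lines: jolzc wtcv vwms fpav tpk aoh kuxj
Hunk 3: at line 2 remove [fpav] add [iqc,jgum,zeglx] -> 9 lines: jolzc wtcv vwms iqc jgum zeglx tpk aoh kuxj
Hunk 4: at line 2 remove [vwms,iqc] add [wbgbv,sbrl] -> 9 lines: jolzc wtcv wbgbv sbrl jgum zeglx tpk aoh kuxj
Hunk 5: at line 5 remove [zeglx,tpk,aoh] add [onc,zffr] -> 8 lines: jolzc wtcv wbgbv sbrl jgum onc zffr kuxj
Hunk 6: at line 1 remove [wtcv] add [oim] -> 8 lines: jolzc oim wbgbv sbrl jgum onc zffr kuxj
Hunk 7: at line 2 remove [sbrl,jgum] add [pnbt] -> 7 lines: jolzc oim wbgbv pnbt onc zffr kuxj
Final line count: 7

Answer: 7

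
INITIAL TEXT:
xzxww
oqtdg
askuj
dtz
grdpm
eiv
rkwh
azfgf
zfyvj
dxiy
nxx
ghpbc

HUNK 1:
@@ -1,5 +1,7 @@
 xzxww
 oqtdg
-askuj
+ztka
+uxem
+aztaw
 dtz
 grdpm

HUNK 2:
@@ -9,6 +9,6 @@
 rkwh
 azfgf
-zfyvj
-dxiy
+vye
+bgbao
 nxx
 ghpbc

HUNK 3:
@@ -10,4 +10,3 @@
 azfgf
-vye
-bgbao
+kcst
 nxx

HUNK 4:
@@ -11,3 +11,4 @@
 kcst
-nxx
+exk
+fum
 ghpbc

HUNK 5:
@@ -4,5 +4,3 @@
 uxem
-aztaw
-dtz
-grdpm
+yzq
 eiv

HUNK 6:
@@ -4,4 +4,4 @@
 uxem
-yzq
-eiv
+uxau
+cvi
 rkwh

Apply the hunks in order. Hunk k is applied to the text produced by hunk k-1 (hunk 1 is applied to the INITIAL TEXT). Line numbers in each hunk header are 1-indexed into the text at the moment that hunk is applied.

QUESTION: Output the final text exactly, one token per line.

Answer: xzxww
oqtdg
ztka
uxem
uxau
cvi
rkwh
azfgf
kcst
exk
fum
ghpbc

Derivation:
Hunk 1: at line 1 remove [askuj] add [ztka,uxem,aztaw] -> 14 lines: xzxww oqtdg ztka uxem aztaw dtz grdpm eiv rkwh azfgf zfyvj dxiy nxx ghpbc
Hunk 2: at line 9 remove [zfyvj,dxiy] add [vye,bgbao] -> 14 lines: xzxww oqtdg ztka uxem aztaw dtz grdpm eiv rkwh azfgf vye bgbao nxx ghpbc
Hunk 3: at line 10 remove [vye,bgbao] add [kcst] -> 13 lines: xzxww oqtdg ztka uxem aztaw dtz grdpm eiv rkwh azfgf kcst nxx ghpbc
Hunk 4: at line 11 remove [nxx] add [exk,fum] -> 14 lines: xzxww oqtdg ztka uxem aztaw dtz grdpm eiv rkwh azfgf kcst exk fum ghpbc
Hunk 5: at line 4 remove [aztaw,dtz,grdpm] add [yzq] -> 12 lines: xzxww oqtdg ztka uxem yzq eiv rkwh azfgf kcst exk fum ghpbc
Hunk 6: at line 4 remove [yzq,eiv] add [uxau,cvi] -> 12 lines: xzxww oqtdg ztka uxem uxau cvi rkwh azfgf kcst exk fum ghpbc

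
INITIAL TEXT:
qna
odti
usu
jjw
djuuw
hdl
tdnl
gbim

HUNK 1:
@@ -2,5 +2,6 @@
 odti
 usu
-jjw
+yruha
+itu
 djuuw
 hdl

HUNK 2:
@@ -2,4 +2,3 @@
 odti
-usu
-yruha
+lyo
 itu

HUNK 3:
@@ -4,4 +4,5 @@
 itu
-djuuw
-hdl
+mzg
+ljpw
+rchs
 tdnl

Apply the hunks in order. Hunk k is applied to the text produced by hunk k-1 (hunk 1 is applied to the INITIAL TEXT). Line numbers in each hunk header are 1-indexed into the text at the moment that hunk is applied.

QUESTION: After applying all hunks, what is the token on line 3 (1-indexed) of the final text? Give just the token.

Answer: lyo

Derivation:
Hunk 1: at line 2 remove [jjw] add [yruha,itu] -> 9 lines: qna odti usu yruha itu djuuw hdl tdnl gbim
Hunk 2: at line 2 remove [usu,yruha] add [lyo] -> 8 lines: qna odti lyo itu djuuw hdl tdnl gbim
Hunk 3: at line 4 remove [djuuw,hdl] add [mzg,ljpw,rchs] -> 9 lines: qna odti lyo itu mzg ljpw rchs tdnl gbim
Final line 3: lyo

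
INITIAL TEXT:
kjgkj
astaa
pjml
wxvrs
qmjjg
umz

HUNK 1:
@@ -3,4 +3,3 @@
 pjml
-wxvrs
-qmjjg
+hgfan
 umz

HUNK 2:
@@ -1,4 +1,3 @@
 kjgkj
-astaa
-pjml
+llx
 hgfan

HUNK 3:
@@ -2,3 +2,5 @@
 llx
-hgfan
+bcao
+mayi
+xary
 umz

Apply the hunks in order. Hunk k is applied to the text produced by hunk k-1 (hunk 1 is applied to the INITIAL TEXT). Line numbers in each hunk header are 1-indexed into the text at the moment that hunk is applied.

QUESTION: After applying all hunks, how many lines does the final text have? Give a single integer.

Answer: 6

Derivation:
Hunk 1: at line 3 remove [wxvrs,qmjjg] add [hgfan] -> 5 lines: kjgkj astaa pjml hgfan umz
Hunk 2: at line 1 remove [astaa,pjml] add [llx] -> 4 lines: kjgkj llx hgfan umz
Hunk 3: at line 2 remove [hgfan] add [bcao,mayi,xary] -> 6 lines: kjgkj llx bcao mayi xary umz
Final line count: 6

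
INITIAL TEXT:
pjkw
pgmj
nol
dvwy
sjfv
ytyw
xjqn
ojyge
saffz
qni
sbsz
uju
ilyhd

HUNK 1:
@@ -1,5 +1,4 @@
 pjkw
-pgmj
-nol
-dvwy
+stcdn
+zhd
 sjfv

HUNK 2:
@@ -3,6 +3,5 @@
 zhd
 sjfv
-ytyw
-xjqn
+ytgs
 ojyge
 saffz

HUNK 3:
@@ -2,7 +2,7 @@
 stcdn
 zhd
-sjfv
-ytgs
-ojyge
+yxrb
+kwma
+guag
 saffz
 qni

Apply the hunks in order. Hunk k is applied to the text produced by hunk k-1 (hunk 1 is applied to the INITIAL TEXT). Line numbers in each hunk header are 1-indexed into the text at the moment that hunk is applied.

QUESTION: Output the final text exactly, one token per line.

Answer: pjkw
stcdn
zhd
yxrb
kwma
guag
saffz
qni
sbsz
uju
ilyhd

Derivation:
Hunk 1: at line 1 remove [pgmj,nol,dvwy] add [stcdn,zhd] -> 12 lines: pjkw stcdn zhd sjfv ytyw xjqn ojyge saffz qni sbsz uju ilyhd
Hunk 2: at line 3 remove [ytyw,xjqn] add [ytgs] -> 11 lines: pjkw stcdn zhd sjfv ytgs ojyge saffz qni sbsz uju ilyhd
Hunk 3: at line 2 remove [sjfv,ytgs,ojyge] add [yxrb,kwma,guag] -> 11 lines: pjkw stcdn zhd yxrb kwma guag saffz qni sbsz uju ilyhd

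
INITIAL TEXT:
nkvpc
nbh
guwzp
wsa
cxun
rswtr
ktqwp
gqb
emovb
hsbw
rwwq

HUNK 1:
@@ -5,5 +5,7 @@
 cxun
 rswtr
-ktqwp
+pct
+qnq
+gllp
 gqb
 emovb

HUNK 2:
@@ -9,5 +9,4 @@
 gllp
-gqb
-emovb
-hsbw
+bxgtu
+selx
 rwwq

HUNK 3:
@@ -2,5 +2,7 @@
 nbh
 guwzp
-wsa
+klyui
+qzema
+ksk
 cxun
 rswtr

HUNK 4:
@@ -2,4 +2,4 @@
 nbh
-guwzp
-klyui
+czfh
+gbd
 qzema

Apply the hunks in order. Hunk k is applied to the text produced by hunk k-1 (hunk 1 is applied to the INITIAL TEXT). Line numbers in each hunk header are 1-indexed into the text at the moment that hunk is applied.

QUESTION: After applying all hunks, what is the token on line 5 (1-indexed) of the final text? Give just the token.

Answer: qzema

Derivation:
Hunk 1: at line 5 remove [ktqwp] add [pct,qnq,gllp] -> 13 lines: nkvpc nbh guwzp wsa cxun rswtr pct qnq gllp gqb emovb hsbw rwwq
Hunk 2: at line 9 remove [gqb,emovb,hsbw] add [bxgtu,selx] -> 12 lines: nkvpc nbh guwzp wsa cxun rswtr pct qnq gllp bxgtu selx rwwq
Hunk 3: at line 2 remove [wsa] add [klyui,qzema,ksk] -> 14 lines: nkvpc nbh guwzp klyui qzema ksk cxun rswtr pct qnq gllp bxgtu selx rwwq
Hunk 4: at line 2 remove [guwzp,klyui] add [czfh,gbd] -> 14 lines: nkvpc nbh czfh gbd qzema ksk cxun rswtr pct qnq gllp bxgtu selx rwwq
Final line 5: qzema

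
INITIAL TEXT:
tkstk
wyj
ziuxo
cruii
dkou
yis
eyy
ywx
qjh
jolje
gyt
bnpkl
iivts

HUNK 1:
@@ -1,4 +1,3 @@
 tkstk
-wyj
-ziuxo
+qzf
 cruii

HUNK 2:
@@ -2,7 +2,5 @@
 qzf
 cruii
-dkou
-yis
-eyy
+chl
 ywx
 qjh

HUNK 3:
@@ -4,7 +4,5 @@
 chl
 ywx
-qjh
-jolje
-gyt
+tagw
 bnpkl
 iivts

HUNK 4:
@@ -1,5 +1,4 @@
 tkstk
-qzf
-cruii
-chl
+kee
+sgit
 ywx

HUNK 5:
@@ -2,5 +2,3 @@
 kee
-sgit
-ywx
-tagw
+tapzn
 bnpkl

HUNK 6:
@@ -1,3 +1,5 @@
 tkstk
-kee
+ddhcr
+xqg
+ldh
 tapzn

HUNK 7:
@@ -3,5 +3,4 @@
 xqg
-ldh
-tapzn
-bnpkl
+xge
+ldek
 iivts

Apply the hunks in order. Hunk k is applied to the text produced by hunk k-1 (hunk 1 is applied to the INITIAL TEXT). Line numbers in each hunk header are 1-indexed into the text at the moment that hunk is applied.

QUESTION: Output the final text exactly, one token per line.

Answer: tkstk
ddhcr
xqg
xge
ldek
iivts

Derivation:
Hunk 1: at line 1 remove [wyj,ziuxo] add [qzf] -> 12 lines: tkstk qzf cruii dkou yis eyy ywx qjh jolje gyt bnpkl iivts
Hunk 2: at line 2 remove [dkou,yis,eyy] add [chl] -> 10 lines: tkstk qzf cruii chl ywx qjh jolje gyt bnpkl iivts
Hunk 3: at line 4 remove [qjh,jolje,gyt] add [tagw] -> 8 lines: tkstk qzf cruii chl ywx tagw bnpkl iivts
Hunk 4: at line 1 remove [qzf,cruii,chl] add [kee,sgit] -> 7 lines: tkstk kee sgit ywx tagw bnpkl iivts
Hunk 5: at line 2 remove [sgit,ywx,tagw] add [tapzn] -> 5 lines: tkstk kee tapzn bnpkl iivts
Hunk 6: at line 1 remove [kee] add [ddhcr,xqg,ldh] -> 7 lines: tkstk ddhcr xqg ldh tapzn bnpkl iivts
Hunk 7: at line 3 remove [ldh,tapzn,bnpkl] add [xge,ldek] -> 6 lines: tkstk ddhcr xqg xge ldek iivts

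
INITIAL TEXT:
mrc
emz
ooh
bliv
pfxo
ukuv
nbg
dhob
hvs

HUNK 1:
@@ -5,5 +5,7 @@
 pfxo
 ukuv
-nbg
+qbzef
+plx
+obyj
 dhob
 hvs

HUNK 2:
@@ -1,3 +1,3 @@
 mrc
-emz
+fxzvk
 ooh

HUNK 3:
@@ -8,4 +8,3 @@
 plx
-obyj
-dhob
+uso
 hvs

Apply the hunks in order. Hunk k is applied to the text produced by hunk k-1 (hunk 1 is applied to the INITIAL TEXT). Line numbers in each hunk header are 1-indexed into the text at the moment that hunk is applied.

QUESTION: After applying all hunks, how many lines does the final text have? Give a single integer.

Answer: 10

Derivation:
Hunk 1: at line 5 remove [nbg] add [qbzef,plx,obyj] -> 11 lines: mrc emz ooh bliv pfxo ukuv qbzef plx obyj dhob hvs
Hunk 2: at line 1 remove [emz] add [fxzvk] -> 11 lines: mrc fxzvk ooh bliv pfxo ukuv qbzef plx obyj dhob hvs
Hunk 3: at line 8 remove [obyj,dhob] add [uso] -> 10 lines: mrc fxzvk ooh bliv pfxo ukuv qbzef plx uso hvs
Final line count: 10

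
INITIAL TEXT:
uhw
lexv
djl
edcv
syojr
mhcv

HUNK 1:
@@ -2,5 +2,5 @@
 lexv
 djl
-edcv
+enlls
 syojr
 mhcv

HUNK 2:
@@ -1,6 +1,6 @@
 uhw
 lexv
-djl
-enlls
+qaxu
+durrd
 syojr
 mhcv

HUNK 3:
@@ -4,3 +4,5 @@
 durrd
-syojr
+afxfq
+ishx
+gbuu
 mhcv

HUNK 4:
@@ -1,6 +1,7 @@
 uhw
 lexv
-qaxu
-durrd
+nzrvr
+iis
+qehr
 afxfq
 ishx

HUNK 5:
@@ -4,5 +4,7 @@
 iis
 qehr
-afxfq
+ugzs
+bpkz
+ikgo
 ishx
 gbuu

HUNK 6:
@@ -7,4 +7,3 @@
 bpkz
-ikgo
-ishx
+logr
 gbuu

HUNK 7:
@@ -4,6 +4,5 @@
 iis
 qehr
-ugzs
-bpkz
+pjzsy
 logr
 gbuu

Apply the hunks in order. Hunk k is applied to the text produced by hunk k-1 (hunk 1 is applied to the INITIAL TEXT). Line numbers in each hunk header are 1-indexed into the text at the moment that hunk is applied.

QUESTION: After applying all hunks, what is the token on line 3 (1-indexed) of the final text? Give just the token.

Hunk 1: at line 2 remove [edcv] add [enlls] -> 6 lines: uhw lexv djl enlls syojr mhcv
Hunk 2: at line 1 remove [djl,enlls] add [qaxu,durrd] -> 6 lines: uhw lexv qaxu durrd syojr mhcv
Hunk 3: at line 4 remove [syojr] add [afxfq,ishx,gbuu] -> 8 lines: uhw lexv qaxu durrd afxfq ishx gbuu mhcv
Hunk 4: at line 1 remove [qaxu,durrd] add [nzrvr,iis,qehr] -> 9 lines: uhw lexv nzrvr iis qehr afxfq ishx gbuu mhcv
Hunk 5: at line 4 remove [afxfq] add [ugzs,bpkz,ikgo] -> 11 lines: uhw lexv nzrvr iis qehr ugzs bpkz ikgo ishx gbuu mhcv
Hunk 6: at line 7 remove [ikgo,ishx] add [logr] -> 10 lines: uhw lexv nzrvr iis qehr ugzs bpkz logr gbuu mhcv
Hunk 7: at line 4 remove [ugzs,bpkz] add [pjzsy] -> 9 lines: uhw lexv nzrvr iis qehr pjzsy logr gbuu mhcv
Final line 3: nzrvr

Answer: nzrvr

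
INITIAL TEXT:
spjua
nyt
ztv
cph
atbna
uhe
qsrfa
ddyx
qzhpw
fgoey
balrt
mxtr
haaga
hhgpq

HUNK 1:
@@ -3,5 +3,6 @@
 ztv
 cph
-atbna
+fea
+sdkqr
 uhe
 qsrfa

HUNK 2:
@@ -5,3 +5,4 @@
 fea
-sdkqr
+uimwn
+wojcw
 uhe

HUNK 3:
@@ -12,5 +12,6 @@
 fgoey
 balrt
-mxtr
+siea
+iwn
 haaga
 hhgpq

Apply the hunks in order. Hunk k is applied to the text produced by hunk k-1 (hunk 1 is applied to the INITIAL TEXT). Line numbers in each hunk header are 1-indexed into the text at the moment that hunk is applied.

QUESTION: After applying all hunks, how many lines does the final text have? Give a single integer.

Answer: 17

Derivation:
Hunk 1: at line 3 remove [atbna] add [fea,sdkqr] -> 15 lines: spjua nyt ztv cph fea sdkqr uhe qsrfa ddyx qzhpw fgoey balrt mxtr haaga hhgpq
Hunk 2: at line 5 remove [sdkqr] add [uimwn,wojcw] -> 16 lines: spjua nyt ztv cph fea uimwn wojcw uhe qsrfa ddyx qzhpw fgoey balrt mxtr haaga hhgpq
Hunk 3: at line 12 remove [mxtr] add [siea,iwn] -> 17 lines: spjua nyt ztv cph fea uimwn wojcw uhe qsrfa ddyx qzhpw fgoey balrt siea iwn haaga hhgpq
Final line count: 17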